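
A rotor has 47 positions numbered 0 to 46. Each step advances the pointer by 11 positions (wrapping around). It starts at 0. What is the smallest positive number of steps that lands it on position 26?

28

The inverse of 11 mod 47 is 30 (since 11·30 = 330 ≡ 1).
So x ≡ 30·26 = 780 ≡ 28 (mod 47).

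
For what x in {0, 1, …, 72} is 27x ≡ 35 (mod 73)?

4

27⁻¹ ≡ 46 (mod 73) because 27·46 = 1242 = 17·73 + 1.
Multiplying both sides by 46: x ≡ 46·35 = 1610 ≡ 4 (mod 73).
Check: 27·4 = 108 = 1·73 + 35.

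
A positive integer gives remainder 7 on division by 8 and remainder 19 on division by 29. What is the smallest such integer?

135

x ≡ 7 (mod 8) gives x ∈ {7, 15, 23, 31, 39, 47, 55, 63, …}.
The first of these with x mod 29 = 19 is 135.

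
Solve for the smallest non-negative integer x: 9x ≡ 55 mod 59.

The inverse of 9 mod 59 is 46 (since 9·46 = 414 ≡ 1).
So x ≡ 46·55 = 2530 ≡ 52 (mod 59).

52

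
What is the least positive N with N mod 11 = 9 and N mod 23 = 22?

Since 23·1 ≡ 1 (mod 11), take x = 22 + 23·((9−22)·1 mod 11) = 22 + 23·9 = 229.
Check: 229 mod 11 = 9, 229 mod 23 = 22.

229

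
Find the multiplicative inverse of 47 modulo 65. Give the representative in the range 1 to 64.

47·18 = 846 = 13·65 + 1, so 47⁻¹ ≡ 18 (mod 65).

18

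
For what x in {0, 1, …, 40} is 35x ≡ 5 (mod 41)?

6

The inverse of 35 mod 41 is 34 (since 35·34 = 1190 ≡ 1).
Multiplying both sides by 34: x ≡ 34·5 = 170 ≡ 6 (mod 41).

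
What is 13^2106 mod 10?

The units digit of 13^n cycles with period 4: 3, 9, 7, 1, …
2106 leaves remainder 2 on division by 4, so 13^2106 ends in 9.

9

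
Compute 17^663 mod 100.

Square-and-reduce mod 100: 17^1≡17, 17^2≡89, 17^4≡21, 17^8≡41, 17^16≡81, 17^32≡61, 17^64≡21, 17^128≡41, 17^256≡81, 17^512≡61.
663 = 1 + 2 + 4 + 16 + 128 + 512, so 17^663 ≡ 17·89·21·81·41·61 ≡ 13 (mod 100).

13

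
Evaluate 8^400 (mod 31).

1

By repeated squaring mod 31: 8^1≡8, 8^2≡2, 8^4≡4, 8^8≡16, 8^16≡8, 8^32≡2, 8^64≡4, 8^128≡16, 8^256≡8.
400 = 16 + 128 + 256, so 8^400 ≡ 8·16·8 ≡ 1 (mod 31).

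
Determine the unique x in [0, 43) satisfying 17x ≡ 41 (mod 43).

17⁻¹ ≡ 38 (mod 43) because 17·38 = 646 = 15·43 + 1.
Multiplying both sides by 38: x ≡ 38·41 = 1558 ≡ 10 (mod 43).
Check: 17·10 = 170 = 3·43 + 41.

10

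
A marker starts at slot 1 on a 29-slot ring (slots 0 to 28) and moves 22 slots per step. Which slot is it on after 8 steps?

3

8·22 = 176.
Dividing 176 by 29 gives quotient 6 and remainder 2.
(1 + 2) mod 29 = 3.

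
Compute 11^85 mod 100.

By repeated squaring mod 100: 11^1≡11, 11^2≡21, 11^4≡41, 11^8≡81, 11^16≡61, 11^32≡21, 11^64≡41.
Since 85 = 1 + 4 + 16 + 64 in binary, 11^85 ≡ 11·41·61·41 ≡ 51 (mod 100).

51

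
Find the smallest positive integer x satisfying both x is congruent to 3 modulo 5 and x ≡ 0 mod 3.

x ≡ 0 (mod 3) gives x ∈ {0, 3}.
The first of these with x mod 5 = 3 is 3.

3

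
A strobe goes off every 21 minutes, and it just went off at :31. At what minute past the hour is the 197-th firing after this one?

28

197·21 = 4137.
Dividing 4137 by 60 gives quotient 68 and remainder 57.
(31 + 57) mod 60 = 28.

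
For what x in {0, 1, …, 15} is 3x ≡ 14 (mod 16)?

10

The inverse of 3 mod 16 is 11 (since 3·11 = 33 ≡ 1).
So x ≡ 11·14 = 154 ≡ 10 (mod 16).
Check: 3·10 = 30 = 1·16 + 14.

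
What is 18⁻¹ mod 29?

21

18·21 = 378 = 13·29 + 1, so 18⁻¹ ≡ 21 (mod 29).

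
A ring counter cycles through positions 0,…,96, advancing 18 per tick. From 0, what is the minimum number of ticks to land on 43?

94

The inverse of 18 mod 97 is 27 (since 18·27 = 486 ≡ 1).
Multiplying both sides by 27: x ≡ 27·43 = 1161 ≡ 94 (mod 97).
Check: 18·94 = 1692 = 17·97 + 43.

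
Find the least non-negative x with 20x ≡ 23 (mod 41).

The inverse of 20 mod 41 is 39 (since 20·39 = 780 ≡ 1).
Multiplying both sides by 39: x ≡ 39·23 = 897 ≡ 36 (mod 41).

36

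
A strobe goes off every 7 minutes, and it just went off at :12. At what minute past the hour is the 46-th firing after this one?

34

46·7 = 322.
322 = 5·60 + 22, so 322 mod 60 = 22.
(12 + 22) mod 60 = 34.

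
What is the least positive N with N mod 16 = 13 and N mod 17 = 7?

109

x ≡ 13 (mod 16) gives x ∈ {13, 29, 45, 61, 77, 93, 109}.
The first of these with x mod 17 = 7 is 109.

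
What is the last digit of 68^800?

The units digit of 68^n cycles with period 4: 8, 4, 2, 6, …
800 mod 4 = 0, so the last digit matches 8^4 = 6.

6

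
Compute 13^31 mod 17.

Successive squares of 13 mod 17: 13^1≡13, 13^2≡16, 13^4≡1, 13^8≡1, 13^16≡1.
31 = 1 + 2 + 4 + 8 + 16, so 13^31 ≡ 13·16·1·1·1 ≡ 4 (mod 17).

4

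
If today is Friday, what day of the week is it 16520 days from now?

16520 − 2360·7 = 0, so 16520 ≡ 0 (mod 7).
Friday + 0 days → Friday.

Friday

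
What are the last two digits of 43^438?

49

By repeated squaring mod 100: 43^1≡43, 43^2≡49, 43^4≡1, 43^8≡1, 43^16≡1, 43^32≡1, 43^64≡1, 43^128≡1, 43^256≡1.
Since 438 = 2 + 4 + 16 + 32 + 128 + 256 in binary, 43^438 ≡ 49·1·1·1·1·1 ≡ 49 (mod 100).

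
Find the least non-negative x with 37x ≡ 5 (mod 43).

37⁻¹ ≡ 7 (mod 43) because 37·7 = 259 = 6·43 + 1.
Multiplying both sides by 7: x ≡ 7·5 = 35 ≡ 35 (mod 43).
Check: 37·35 = 1295 = 30·43 + 5.

35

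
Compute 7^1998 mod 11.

9

Successive squares of 7 mod 11: 7^1≡7, 7^2≡5, 7^4≡3, 7^8≡9, 7^16≡4, 7^32≡5, 7^64≡3, 7^128≡9, 7^256≡4, 7^512≡5, 7^1024≡3.
1998 = 2 + 4 + 8 + 64 + 128 + 256 + 512 + 1024, so 7^1998 ≡ 5·3·9·3·9·4·5·3 ≡ 9 (mod 11).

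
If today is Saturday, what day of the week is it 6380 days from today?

Tuesday

6380 mod 7 = 3 (since 911·7 = 6377).
Saturday + 3 days → Tuesday.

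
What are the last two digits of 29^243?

Successive squares of 29 mod 100: 29^1≡29, 29^2≡41, 29^4≡81, 29^8≡61, 29^16≡21, 29^32≡41, 29^64≡81, 29^128≡61.
Since 243 = 1 + 2 + 16 + 32 + 64 + 128 in binary, 29^243 ≡ 29·41·21·41·81·61 ≡ 89 (mod 100).

89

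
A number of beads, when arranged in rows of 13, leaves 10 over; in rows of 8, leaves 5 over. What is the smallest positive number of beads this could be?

x ≡ 5 (mod 8) gives x ∈ {5, 13, 21, 29, 37, 45, 53, 61, …}.
The first of these with x mod 13 = 10 is 101.

101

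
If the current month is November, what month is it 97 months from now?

Dividing 97 by 12 gives quotient 8 and remainder 1.
November + 1 month → December.

December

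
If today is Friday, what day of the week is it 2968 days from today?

Friday

2968 − 424·7 = 0, so 2968 ≡ 0 (mod 7).
Friday + 0 days → Friday.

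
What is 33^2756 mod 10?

1

Last digits of 3^n: 3, 9, 7, 1 (period 4).
2756 mod 4 = 0, so the last digit matches 3^4 = 1.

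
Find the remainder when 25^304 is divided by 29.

By repeated squaring mod 29: 25^1≡25, 25^2≡16, 25^4≡24, 25^8≡25, 25^16≡16, 25^32≡24, 25^64≡25, 25^128≡16, 25^256≡24.
304 = 16 + 32 + 256, so 25^304 ≡ 16·24·24 ≡ 23 (mod 29).

23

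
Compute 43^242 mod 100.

Square-and-reduce mod 100: 43^1≡43, 43^2≡49, 43^4≡1, 43^8≡1, 43^16≡1, 43^32≡1, 43^64≡1, 43^128≡1.
242 = 2 + 16 + 32 + 64 + 128, so 43^242 ≡ 49·1·1·1·1 ≡ 49 (mod 100).

49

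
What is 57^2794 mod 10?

Last digits of 7^n: 7, 9, 3, 1 (period 4).
2794 leaves remainder 2 on division by 4, so 57^2794 ends in 9.

9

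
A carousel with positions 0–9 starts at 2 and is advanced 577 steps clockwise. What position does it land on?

9

577 mod 10 = 7 (since 57·10 = 570).
(2 + 7) mod 10 = 9.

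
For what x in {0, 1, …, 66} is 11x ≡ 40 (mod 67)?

28

11⁻¹ ≡ 61 (mod 67) because 11·61 = 671 = 10·67 + 1.
So x ≡ 61·40 = 2440 ≡ 28 (mod 67).
Check: 11·28 = 308 = 4·67 + 40.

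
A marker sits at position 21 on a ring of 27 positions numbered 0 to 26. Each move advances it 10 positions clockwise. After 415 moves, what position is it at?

415·10 = 4150.
4150 = 153·27 + 19, so 4150 mod 27 = 19.
(21 + 19) mod 27 = 13.

13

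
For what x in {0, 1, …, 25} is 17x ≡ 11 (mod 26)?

The inverse of 17 mod 26 is 23 (since 17·23 = 391 ≡ 1).
Multiplying both sides by 23: x ≡ 23·11 = 253 ≡ 19 (mod 26).
Check: 17·19 = 323 = 12·26 + 11.

19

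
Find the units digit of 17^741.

7

The units digit of 17^n cycles with period 4: 7, 9, 3, 1, …
741 mod 4 = 1, so the last digit matches 7^1 = 7.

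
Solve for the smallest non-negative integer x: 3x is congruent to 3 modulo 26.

1

The inverse of 3 mod 26 is 9 (since 3·9 = 27 ≡ 1).
So x ≡ 9·3 = 27 ≡ 1 (mod 26).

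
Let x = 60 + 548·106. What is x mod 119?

548·106 = 58088.
58088 mod 119 = 16 (since 488·119 = 58072).
(60 + 16) mod 119 = 76.

76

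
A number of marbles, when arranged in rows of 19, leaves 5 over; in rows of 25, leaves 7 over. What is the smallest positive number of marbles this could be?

x ≡ 5 (mod 19) gives x ∈ {5, 24, 43, 62, 81, 100, 119, 138, …}.
The first of these with x mod 25 = 7 is 157.

157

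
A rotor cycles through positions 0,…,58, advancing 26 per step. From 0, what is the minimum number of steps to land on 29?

26⁻¹ ≡ 25 (mod 59) because 26·25 = 650 = 11·59 + 1.
Multiplying both sides by 25: x ≡ 25·29 = 725 ≡ 17 (mod 59).
Check: 26·17 = 442 = 7·59 + 29.

17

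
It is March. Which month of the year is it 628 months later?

July

628 mod 12 = 4 (since 52·12 = 624).
March + 4 months → July.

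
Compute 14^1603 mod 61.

14

Successive squares of 14 mod 61: 14^1≡14, 14^2≡13, 14^4≡47, 14^8≡13, 14^16≡47, 14^32≡13, 14^64≡47, 14^128≡13, 14^256≡47, 14^512≡13, 14^1024≡47.
1603 = 1 + 2 + 64 + 512 + 1024, so 14^1603 ≡ 14·13·47·13·47 ≡ 14 (mod 61).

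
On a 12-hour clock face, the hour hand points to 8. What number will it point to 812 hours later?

4

812 mod 12 = 8 (since 67·12 = 804).
8 + 8 → 4 on a 12-hour dial.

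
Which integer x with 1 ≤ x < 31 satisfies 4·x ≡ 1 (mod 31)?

31 = 7·4 + 3
4 = 1·3 + 1
3 = 3·1 + 0
Back-substituting gives 4·8 ≡ 1 (mod 31).

8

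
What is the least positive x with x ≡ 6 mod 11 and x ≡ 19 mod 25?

x ≡ 6 (mod 11) gives x ∈ {6, 17, 28, 39, 50, 61, 72, 83, …}.
The first of these with x mod 25 = 19 is 94.

94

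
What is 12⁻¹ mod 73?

73 = 6·12 + 1
12 = 12·1 + 0
Back-substituting gives 12·67 ≡ 1 (mod 73).

67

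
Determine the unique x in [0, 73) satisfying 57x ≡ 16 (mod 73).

72

57⁻¹ ≡ 41 (mod 73) because 57·41 = 2337 = 32·73 + 1.
Multiplying both sides by 41: x ≡ 41·16 = 656 ≡ 72 (mod 73).
Check: 57·72 = 4104 = 56·73 + 16.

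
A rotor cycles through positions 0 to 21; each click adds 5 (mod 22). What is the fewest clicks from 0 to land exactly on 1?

5·9 = 45 = 2·22 + 1, so 5⁻¹ ≡ 9 (mod 22).

9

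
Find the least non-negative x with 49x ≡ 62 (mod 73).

49⁻¹ ≡ 3 (mod 73) because 49·3 = 147 = 2·73 + 1.
So x ≡ 3·62 = 186 ≡ 40 (mod 73).

40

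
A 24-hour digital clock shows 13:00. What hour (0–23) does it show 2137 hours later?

2137 − 89·24 = 1, so 2137 ≡ 1 (mod 24).
(13 + 1) mod 24 = 14.

14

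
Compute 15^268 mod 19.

6

By repeated squaring mod 19: 15^1≡15, 15^2≡16, 15^4≡9, 15^8≡5, 15^16≡6, 15^32≡17, 15^64≡4, 15^128≡16, 15^256≡9.
268 = 4 + 8 + 256, so 15^268 ≡ 9·5·9 ≡ 6 (mod 19).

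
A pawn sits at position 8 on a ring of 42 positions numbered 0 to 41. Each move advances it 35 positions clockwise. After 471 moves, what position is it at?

29

471·35 = 16485.
Dividing 16485 by 42 gives quotient 392 and remainder 21.
(8 + 21) mod 42 = 29.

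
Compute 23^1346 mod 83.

Square-and-reduce mod 83: 23^1≡23, 23^2≡31, 23^4≡48, 23^8≡63, 23^16≡68, 23^32≡59, 23^64≡78, 23^128≡25, 23^256≡44, 23^512≡27, 23^1024≡65.
1346 = 2 + 64 + 256 + 1024, so 23^1346 ≡ 31·78·44·65 ≡ 3 (mod 83).

3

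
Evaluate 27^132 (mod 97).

75

Successive squares of 27 mod 97: 27^1≡27, 27^2≡50, 27^4≡75, 27^8≡96, 27^16≡1, 27^32≡1, 27^64≡1, 27^128≡1.
132 = 4 + 128, so 27^132 ≡ 75·1 ≡ 75 (mod 97).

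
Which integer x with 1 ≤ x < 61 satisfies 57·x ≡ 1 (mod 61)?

57·15 = 855 = 14·61 + 1, so 57⁻¹ ≡ 15 (mod 61).

15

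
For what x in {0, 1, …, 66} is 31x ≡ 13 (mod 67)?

35

31⁻¹ ≡ 13 (mod 67) because 31·13 = 403 = 6·67 + 1.
Multiplying both sides by 13: x ≡ 13·13 = 169 ≡ 35 (mod 67).
Check: 31·35 = 1085 = 16·67 + 13.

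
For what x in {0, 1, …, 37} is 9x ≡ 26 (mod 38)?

The inverse of 9 mod 38 is 17 (since 9·17 = 153 ≡ 1).
So x ≡ 17·26 = 442 ≡ 24 (mod 38).

24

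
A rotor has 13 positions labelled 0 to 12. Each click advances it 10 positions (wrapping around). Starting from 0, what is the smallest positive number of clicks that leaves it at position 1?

4

13 = 1·10 + 3
10 = 3·3 + 1
3 = 3·1 + 0
Back-substituting gives 10·4 ≡ 1 (mod 13).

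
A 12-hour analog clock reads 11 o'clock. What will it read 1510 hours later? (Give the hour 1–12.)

9

Dividing 1510 by 12 gives quotient 125 and remainder 10.
11 + 10 → 9 on a 12-hour dial.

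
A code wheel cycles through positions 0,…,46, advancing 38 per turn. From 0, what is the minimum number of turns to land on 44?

16

38⁻¹ ≡ 26 (mod 47) because 38·26 = 988 = 21·47 + 1.
Multiplying both sides by 26: x ≡ 26·44 = 1144 ≡ 16 (mod 47).
Check: 38·16 = 608 = 12·47 + 44.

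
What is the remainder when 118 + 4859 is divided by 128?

113

4859 mod 128 = 123 (since 37·128 = 4736).
(118 + 123) mod 128 = 113.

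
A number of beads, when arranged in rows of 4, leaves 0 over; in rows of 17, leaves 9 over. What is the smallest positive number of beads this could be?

60

x ≡ 0 (mod 4) gives x ∈ {0, 4, 8, 12, 16, 20, 24, 28, …}.
The first of these with x mod 17 = 9 is 60.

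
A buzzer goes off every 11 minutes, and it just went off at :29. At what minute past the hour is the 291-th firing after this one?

50

291·11 = 3201.
Dividing 3201 by 60 gives quotient 53 and remainder 21.
(29 + 21) mod 60 = 50.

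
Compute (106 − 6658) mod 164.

8

6658 − 40·164 = 98, so 6658 ≡ 98 (mod 164).
(106 − 98) mod 164 = 8.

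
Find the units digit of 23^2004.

1

Last digits of 3^n: 3, 9, 7, 1 (period 4).
2004 leaves remainder 0 on division by 4, so 23^2004 ends in 1.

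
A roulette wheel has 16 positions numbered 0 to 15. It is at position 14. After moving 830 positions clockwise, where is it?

830 mod 16 = 14 (since 51·16 = 816).
(14 + 14) mod 16 = 12.

12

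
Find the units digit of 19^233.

9

Last digits of 9^n: 9, 1 (period 2).
233 mod 2 = 1, so the last digit matches 9^1 = 9.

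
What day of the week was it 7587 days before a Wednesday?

Dividing 7587 by 7 gives quotient 1083 and remainder 6.
Wednesday − 6 days → Thursday.

Thursday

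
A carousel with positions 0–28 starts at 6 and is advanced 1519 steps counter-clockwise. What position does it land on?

24

1519 − 52·29 = 11, so 1519 ≡ 11 (mod 29).
(6 − 11) mod 29 = 24.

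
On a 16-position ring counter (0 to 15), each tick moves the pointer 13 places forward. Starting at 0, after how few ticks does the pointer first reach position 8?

8

13⁻¹ ≡ 5 (mod 16) because 13·5 = 65 = 4·16 + 1.
Multiplying both sides by 5: x ≡ 5·8 = 40 ≡ 8 (mod 16).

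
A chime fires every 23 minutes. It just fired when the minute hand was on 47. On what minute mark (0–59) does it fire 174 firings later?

29

174·23 = 4002.
4002 − 66·60 = 42, so 4002 ≡ 42 (mod 60).
(47 + 42) mod 60 = 29.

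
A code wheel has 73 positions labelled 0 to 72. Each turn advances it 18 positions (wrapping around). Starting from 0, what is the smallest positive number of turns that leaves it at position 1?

73 = 4·18 + 1
18 = 18·1 + 0
Back-substituting gives 18·69 ≡ 1 (mod 73).

69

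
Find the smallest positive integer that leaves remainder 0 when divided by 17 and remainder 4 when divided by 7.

x ≡ 4 (mod 7) gives x ∈ {4, 11, 18, 25, 32, 39, 46, 53, …}.
The first of these with x mod 17 = 0 is 102.

102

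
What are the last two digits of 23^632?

Square-and-reduce mod 100: 23^1≡23, 23^2≡29, 23^4≡41, 23^8≡81, 23^16≡61, 23^32≡21, 23^64≡41, 23^128≡81, 23^256≡61, 23^512≡21.
Since 632 = 8 + 16 + 32 + 64 + 512 in binary, 23^632 ≡ 81·61·21·41·21 ≡ 21 (mod 100).

21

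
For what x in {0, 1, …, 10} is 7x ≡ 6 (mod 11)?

4

The inverse of 7 mod 11 is 8 (since 7·8 = 56 ≡ 1).
Multiplying both sides by 8: x ≡ 8·6 = 48 ≡ 4 (mod 11).
Check: 7·4 = 28 = 2·11 + 6.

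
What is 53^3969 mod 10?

Powers of 3 mod 10 repeat with period 4: 3, 9, 7, 1.
3969 leaves remainder 1 on division by 4, so 53^3969 ends in 3.

3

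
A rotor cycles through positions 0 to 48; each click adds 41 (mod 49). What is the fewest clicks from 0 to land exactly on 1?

6

49 = 1·41 + 8
41 = 5·8 + 1
8 = 8·1 + 0
Back-substituting gives 41·6 ≡ 1 (mod 49).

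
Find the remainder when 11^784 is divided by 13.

3

Square-and-reduce mod 13: 11^1≡11, 11^2≡4, 11^4≡3, 11^8≡9, 11^16≡3, 11^32≡9, 11^64≡3, 11^128≡9, 11^256≡3, 11^512≡9.
784 = 16 + 256 + 512, so 11^784 ≡ 3·3·9 ≡ 3 (mod 13).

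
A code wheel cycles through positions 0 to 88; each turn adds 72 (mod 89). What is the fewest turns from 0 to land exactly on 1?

68

89 = 1·72 + 17
72 = 4·17 + 4
17 = 4·4 + 1
4 = 4·1 + 0
Back-substituting gives 72·68 ≡ 1 (mod 89).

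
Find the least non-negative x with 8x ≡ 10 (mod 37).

The inverse of 8 mod 37 is 14 (since 8·14 = 112 ≡ 1).
So x ≡ 14·10 = 140 ≡ 29 (mod 37).

29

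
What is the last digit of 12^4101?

Powers of 2 mod 10 repeat with period 4: 2, 4, 8, 6.
4101 mod 4 = 1, so the last digit matches 2^1 = 2.

2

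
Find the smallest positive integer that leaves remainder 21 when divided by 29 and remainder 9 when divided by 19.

x ≡ 9 (mod 19) gives x ∈ {9, 28, 47, 66, 85, 104, 123, 142, …}.
The first of these with x mod 29 = 21 is 427.

427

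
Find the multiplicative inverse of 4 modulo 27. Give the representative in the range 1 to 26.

7

4·7 = 28 = 1·27 + 1, so 4⁻¹ ≡ 7 (mod 27).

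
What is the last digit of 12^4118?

4

Powers of 2 mod 10 repeat with period 4: 2, 4, 8, 6.
4118 leaves remainder 2 on division by 4, so 12^4118 ends in 4.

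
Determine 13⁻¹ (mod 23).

16

13·16 = 208 = 9·23 + 1, so 13⁻¹ ≡ 16 (mod 23).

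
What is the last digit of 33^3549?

3

Last digits of 3^n: 3, 9, 7, 1 (period 4).
3549 mod 4 = 1, so the last digit matches 3^1 = 3.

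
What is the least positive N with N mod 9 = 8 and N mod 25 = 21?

71

Since 25·4 ≡ 1 (mod 9), take x = 21 + 25·((8−21)·4 mod 9) = 21 + 25·2 = 71.
Check: 71 mod 9 = 8, 71 mod 25 = 21.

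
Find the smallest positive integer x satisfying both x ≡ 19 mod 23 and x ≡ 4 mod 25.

479

Since 25·12 ≡ 1 (mod 23), take x = 4 + 25·((19−4)·12 mod 23) = 4 + 25·19 = 479.
Check: 479 mod 23 = 19, 479 mod 25 = 4.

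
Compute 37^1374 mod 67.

By repeated squaring mod 67: 37^1≡37, 37^2≡29, 37^4≡37, 37^8≡29, 37^16≡37, 37^32≡29, 37^64≡37, 37^128≡29, 37^256≡37, 37^512≡29, 37^1024≡37.
1374 = 2 + 4 + 8 + 16 + 64 + 256 + 1024, so 37^1374 ≡ 29·37·29·37·37·37·37 ≡ 1 (mod 67).

1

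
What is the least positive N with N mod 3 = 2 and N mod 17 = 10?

44

x ≡ 2 (mod 3) gives x ∈ {2, 5, 8, 11, 14, 17, 20, 23, …}.
The first of these with x mod 17 = 10 is 44.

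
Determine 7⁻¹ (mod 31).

31 = 4·7 + 3
7 = 2·3 + 1
3 = 3·1 + 0
Back-substituting gives 7·9 ≡ 1 (mod 31).

9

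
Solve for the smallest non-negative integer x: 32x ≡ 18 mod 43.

14

The inverse of 32 mod 43 is 39 (since 32·39 = 1248 ≡ 1).
So x ≡ 39·18 = 702 ≡ 14 (mod 43).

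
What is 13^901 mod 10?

The units digit of 13^n cycles with period 4: 3, 9, 7, 1, …
901 mod 4 = 1, so the last digit matches 3^1 = 3.

3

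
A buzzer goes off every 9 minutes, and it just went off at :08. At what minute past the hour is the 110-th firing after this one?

38

110·9 = 990.
990 mod 60 = 30 (since 16·60 = 960).
(8 + 30) mod 60 = 38.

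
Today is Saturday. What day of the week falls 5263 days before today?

Sunday

5263 = 751·7 + 6, so 5263 mod 7 = 6.
Saturday − 6 days → Sunday.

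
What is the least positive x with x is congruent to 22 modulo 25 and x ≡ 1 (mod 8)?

x ≡ 1 (mod 8) gives x ∈ {1, 9, 17, 25, 33, 41, 49, 57, …}.
The first of these with x mod 25 = 22 is 97.

97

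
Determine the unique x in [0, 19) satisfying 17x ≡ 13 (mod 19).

3

17⁻¹ ≡ 9 (mod 19) because 17·9 = 153 = 8·19 + 1.
Multiplying both sides by 9: x ≡ 9·13 = 117 ≡ 3 (mod 19).
Check: 17·3 = 51 = 2·19 + 13.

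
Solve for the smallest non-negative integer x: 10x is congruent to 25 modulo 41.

23

10⁻¹ ≡ 37 (mod 41) because 10·37 = 370 = 9·41 + 1.
Multiplying both sides by 37: x ≡ 37·25 = 925 ≡ 23 (mod 41).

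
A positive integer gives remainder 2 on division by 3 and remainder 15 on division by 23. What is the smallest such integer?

x ≡ 2 (mod 3) gives x ∈ {2, 5, 8, 11, 14, 17, 20, 23, …}.
The first of these with x mod 23 = 15 is 38.

38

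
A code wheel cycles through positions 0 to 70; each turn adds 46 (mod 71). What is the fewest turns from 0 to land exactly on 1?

17

46·17 = 782 = 11·71 + 1, so 46⁻¹ ≡ 17 (mod 71).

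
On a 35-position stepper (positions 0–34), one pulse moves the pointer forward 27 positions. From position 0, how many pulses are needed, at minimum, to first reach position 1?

13

35 = 1·27 + 8
27 = 3·8 + 3
8 = 2·3 + 2
3 = 1·2 + 1
2 = 2·1 + 0
Back-substituting gives 27·13 ≡ 1 (mod 35).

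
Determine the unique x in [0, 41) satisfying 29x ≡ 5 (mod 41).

3

29⁻¹ ≡ 17 (mod 41) because 29·17 = 493 = 12·41 + 1.
So x ≡ 17·5 = 85 ≡ 3 (mod 41).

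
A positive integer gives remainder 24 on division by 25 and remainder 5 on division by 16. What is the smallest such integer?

149

x ≡ 5 (mod 16) gives x ∈ {5, 21, 37, 53, 69, 85, 101, 117, …}.
The first of these with x mod 25 = 24 is 149.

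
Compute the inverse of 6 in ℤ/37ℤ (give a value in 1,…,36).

6·31 = 186 = 5·37 + 1, so 6⁻¹ ≡ 31 (mod 37).

31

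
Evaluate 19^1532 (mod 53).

16

By repeated squaring mod 53: 19^1≡19, 19^2≡43, 19^4≡47, 19^8≡36, 19^16≡24, 19^32≡46, 19^64≡49, 19^128≡16, 19^256≡44, 19^512≡28, 19^1024≡42.
1532 = 4 + 8 + 16 + 32 + 64 + 128 + 256 + 1024, so 19^1532 ≡ 47·36·24·46·49·16·44·42 ≡ 16 (mod 53).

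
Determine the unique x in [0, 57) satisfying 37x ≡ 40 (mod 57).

55

37⁻¹ ≡ 37 (mod 57) because 37·37 = 1369 = 24·57 + 1.
So x ≡ 37·40 = 1480 ≡ 55 (mod 57).
Check: 37·55 = 2035 = 35·57 + 40.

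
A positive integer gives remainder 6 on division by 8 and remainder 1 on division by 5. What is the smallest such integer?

6

x ≡ 1 (mod 5) gives x ∈ {1, 6}.
The first of these with x mod 8 = 6 is 6.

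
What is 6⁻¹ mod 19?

16

6·16 = 96 = 5·19 + 1, so 6⁻¹ ≡ 16 (mod 19).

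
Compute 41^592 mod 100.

Successive squares of 41 mod 100: 41^1≡41, 41^2≡81, 41^4≡61, 41^8≡21, 41^16≡41, 41^32≡81, 41^64≡61, 41^128≡21, 41^256≡41, 41^512≡81.
592 = 16 + 64 + 512, so 41^592 ≡ 41·61·81 ≡ 81 (mod 100).

81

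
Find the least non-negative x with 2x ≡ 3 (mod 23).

2⁻¹ ≡ 12 (mod 23) because 2·12 = 24 = 1·23 + 1.
So x ≡ 12·3 = 36 ≡ 13 (mod 23).

13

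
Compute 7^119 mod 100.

Square-and-reduce mod 100: 7^1≡7, 7^2≡49, 7^4≡1, 7^8≡1, 7^16≡1, 7^32≡1, 7^64≡1.
Since 119 = 1 + 2 + 4 + 16 + 32 + 64 in binary, 7^119 ≡ 7·49·1·1·1·1 ≡ 43 (mod 100).

43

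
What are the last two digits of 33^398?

Square-and-reduce mod 100: 33^1≡33, 33^2≡89, 33^4≡21, 33^8≡41, 33^16≡81, 33^32≡61, 33^64≡21, 33^128≡41, 33^256≡81.
Since 398 = 2 + 4 + 8 + 128 + 256 in binary, 33^398 ≡ 89·21·41·41·81 ≡ 9 (mod 100).

09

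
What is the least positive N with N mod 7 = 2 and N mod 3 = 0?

x ≡ 0 (mod 3) gives x ∈ {0, 3, 6, 9}.
The first of these with x mod 7 = 2 is 9.

9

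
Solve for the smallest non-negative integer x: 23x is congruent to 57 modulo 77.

23⁻¹ ≡ 67 (mod 77) because 23·67 = 1541 = 20·77 + 1.
So x ≡ 67·57 = 3819 ≡ 46 (mod 77).

46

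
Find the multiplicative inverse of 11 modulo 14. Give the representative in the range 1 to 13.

11·9 = 99 = 7·14 + 1, so 11⁻¹ ≡ 9 (mod 14).

9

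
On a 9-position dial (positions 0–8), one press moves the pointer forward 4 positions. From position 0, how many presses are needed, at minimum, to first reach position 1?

9 = 2·4 + 1
4 = 4·1 + 0
Back-substituting gives 4·7 ≡ 1 (mod 9).

7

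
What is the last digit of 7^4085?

7

Powers of 7 mod 10 repeat with period 4: 7, 9, 3, 1.
4085 mod 4 = 1, so the last digit matches 7^1 = 7.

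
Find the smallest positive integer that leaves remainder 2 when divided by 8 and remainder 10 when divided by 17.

x ≡ 2 (mod 8) gives x ∈ {2, 10}.
The first of these with x mod 17 = 10 is 10.

10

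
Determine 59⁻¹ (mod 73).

73 = 1·59 + 14
59 = 4·14 + 3
14 = 4·3 + 2
3 = 1·2 + 1
2 = 2·1 + 0
Back-substituting gives 59·26 ≡ 1 (mod 73).

26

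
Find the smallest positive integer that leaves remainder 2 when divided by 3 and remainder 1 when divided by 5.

11

x ≡ 2 (mod 3) gives x ∈ {2, 5, 8, 11}.
The first of these with x mod 5 = 1 is 11.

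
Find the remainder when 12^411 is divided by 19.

Square-and-reduce mod 19: 12^1≡12, 12^2≡11, 12^4≡7, 12^8≡11, 12^16≡7, 12^32≡11, 12^64≡7, 12^128≡11, 12^256≡7.
Since 411 = 1 + 2 + 8 + 16 + 128 + 256 in binary, 12^411 ≡ 12·11·11·7·11·7 ≡ 18 (mod 19).

18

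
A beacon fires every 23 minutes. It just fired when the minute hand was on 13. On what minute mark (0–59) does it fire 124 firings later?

45

124·23 = 2852.
2852 mod 60 = 32 (since 47·60 = 2820).
(13 + 32) mod 60 = 45.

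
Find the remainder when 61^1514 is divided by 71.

3

By repeated squaring mod 71: 61^1≡61, 61^2≡29, 61^4≡60, 61^8≡50, 61^16≡15, 61^32≡12, 61^64≡2, 61^128≡4, 61^256≡16, 61^512≡43, 61^1024≡3.
1514 = 2 + 8 + 32 + 64 + 128 + 256 + 1024, so 61^1514 ≡ 29·50·12·2·4·16·3 ≡ 3 (mod 71).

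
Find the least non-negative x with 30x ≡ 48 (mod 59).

30⁻¹ ≡ 2 (mod 59) because 30·2 = 60 = 1·59 + 1.
So x ≡ 2·48 = 96 ≡ 37 (mod 59).

37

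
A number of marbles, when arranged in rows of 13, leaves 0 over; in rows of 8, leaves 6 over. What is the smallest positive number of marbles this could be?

x ≡ 6 (mod 8) gives x ∈ {6, 14, 22, 30, 38, 46, 54, 62, …}.
The first of these with x mod 13 = 0 is 78.

78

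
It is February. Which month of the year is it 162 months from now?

162 − 13·12 = 6, so 162 ≡ 6 (mod 12).
February + 6 months → August.

August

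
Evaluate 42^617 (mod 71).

By repeated squaring mod 71: 42^1≡42, 42^2≡60, 42^4≡50, 42^8≡15, 42^16≡12, 42^32≡2, 42^64≡4, 42^128≡16, 42^256≡43, 42^512≡3.
617 = 1 + 8 + 32 + 64 + 512, so 42^617 ≡ 42·15·2·4·3 ≡ 68 (mod 71).

68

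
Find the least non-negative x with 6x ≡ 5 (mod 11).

The inverse of 6 mod 11 is 2 (since 6·2 = 12 ≡ 1).
So x ≡ 2·5 = 10 ≡ 10 (mod 11).
Check: 6·10 = 60 = 5·11 + 5.

10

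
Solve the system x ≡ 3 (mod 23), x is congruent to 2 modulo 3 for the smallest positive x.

x ≡ 2 (mod 3) gives x ∈ {2, 5, 8, 11, 14, 17, 20, 23, …}.
The first of these with x mod 23 = 3 is 26.

26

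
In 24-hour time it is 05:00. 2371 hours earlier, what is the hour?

2371 = 98·24 + 19, so 2371 mod 24 = 19.
(5 − 19) mod 24 = 10.

10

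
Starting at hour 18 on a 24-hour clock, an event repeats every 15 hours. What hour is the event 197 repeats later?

197·15 = 2955.
2955 = 123·24 + 3, so 2955 mod 24 = 3.
(18 + 3) mod 24 = 21.

21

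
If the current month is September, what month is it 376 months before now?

376 mod 12 = 4 (since 31·12 = 372).
September − 4 months → May.

May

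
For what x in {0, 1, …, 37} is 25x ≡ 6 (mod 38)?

20

25⁻¹ ≡ 35 (mod 38) because 25·35 = 875 = 23·38 + 1.
Multiplying both sides by 35: x ≡ 35·6 = 210 ≡ 20 (mod 38).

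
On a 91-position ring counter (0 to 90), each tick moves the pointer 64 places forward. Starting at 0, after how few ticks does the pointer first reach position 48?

69

The inverse of 64 mod 91 is 64 (since 64·64 = 4096 ≡ 1).
Multiplying both sides by 64: x ≡ 64·48 = 3072 ≡ 69 (mod 91).
Check: 64·69 = 4416 = 48·91 + 48.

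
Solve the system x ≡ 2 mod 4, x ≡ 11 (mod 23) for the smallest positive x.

34

Since 23·3 ≡ 1 (mod 4), take x = 11 + 23·((2−11)·3 mod 4) = 11 + 23·1 = 34.
Check: 34 mod 4 = 2, 34 mod 23 = 11.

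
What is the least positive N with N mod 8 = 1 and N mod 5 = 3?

x ≡ 3 (mod 5) gives x ∈ {3, 8, 13, 18, 23, 28, 33}.
The first of these with x mod 8 = 1 is 33.

33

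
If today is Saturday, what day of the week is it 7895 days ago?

Sunday

7895 mod 7 = 6 (since 1127·7 = 7889).
Saturday − 6 days → Sunday.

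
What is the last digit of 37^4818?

9

The units digit of 37^n cycles with period 4: 7, 9, 3, 1, …
4818 leaves remainder 2 on division by 4, so 37^4818 ends in 9.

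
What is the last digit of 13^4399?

Last digits of 3^n: 3, 9, 7, 1 (period 4).
4399 mod 4 = 3, so the last digit matches 3^3 = 7.

7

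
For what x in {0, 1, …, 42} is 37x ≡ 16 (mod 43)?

37⁻¹ ≡ 7 (mod 43) because 37·7 = 259 = 6·43 + 1.
Multiplying both sides by 7: x ≡ 7·16 = 112 ≡ 26 (mod 43).

26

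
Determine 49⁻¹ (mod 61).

5

61 = 1·49 + 12
49 = 4·12 + 1
12 = 12·1 + 0
Back-substituting gives 49·5 ≡ 1 (mod 61).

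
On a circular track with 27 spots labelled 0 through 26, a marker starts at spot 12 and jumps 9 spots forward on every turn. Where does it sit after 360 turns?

12

360·9 = 3240.
Dividing 3240 by 27 gives quotient 120 and remainder 0.
(12 + 0) mod 27 = 12.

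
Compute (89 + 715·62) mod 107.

14

715·62 = 44330.
Dividing 44330 by 107 gives quotient 414 and remainder 32.
(89 + 32) mod 107 = 14.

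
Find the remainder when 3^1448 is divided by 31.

20

Square-and-reduce mod 31: 3^1≡3, 3^2≡9, 3^4≡19, 3^8≡20, 3^16≡28, 3^32≡9, 3^64≡19, 3^128≡20, 3^256≡28, 3^512≡9, 3^1024≡19.
1448 = 8 + 32 + 128 + 256 + 1024, so 3^1448 ≡ 20·9·20·28·19 ≡ 20 (mod 31).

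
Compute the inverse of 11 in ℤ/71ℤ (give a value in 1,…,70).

13

71 = 6·11 + 5
11 = 2·5 + 1
5 = 5·1 + 0
Back-substituting gives 11·13 ≡ 1 (mod 71).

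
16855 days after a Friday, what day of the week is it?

Dividing 16855 by 7 gives quotient 2407 and remainder 6.
Friday + 6 days → Thursday.

Thursday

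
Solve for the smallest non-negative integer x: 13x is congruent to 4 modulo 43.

The inverse of 13 mod 43 is 10 (since 13·10 = 130 ≡ 1).
Multiplying both sides by 10: x ≡ 10·4 = 40 ≡ 40 (mod 43).

40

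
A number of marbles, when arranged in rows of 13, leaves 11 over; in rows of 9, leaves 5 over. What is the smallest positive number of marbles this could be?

50

Since 9·3 ≡ 1 (mod 13), take x = 5 + 9·((11−5)·3 mod 13) = 5 + 9·5 = 50.
Check: 50 mod 13 = 11, 50 mod 9 = 5.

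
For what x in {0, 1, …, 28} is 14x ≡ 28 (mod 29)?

2

14⁻¹ ≡ 27 (mod 29) because 14·27 = 378 = 13·29 + 1.
Multiplying both sides by 27: x ≡ 27·28 = 756 ≡ 2 (mod 29).
Check: 14·2 = 28 = 0·29 + 28.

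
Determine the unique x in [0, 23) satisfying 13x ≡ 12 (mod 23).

13⁻¹ ≡ 16 (mod 23) because 13·16 = 208 = 9·23 + 1.
Multiplying both sides by 16: x ≡ 16·12 = 192 ≡ 8 (mod 23).

8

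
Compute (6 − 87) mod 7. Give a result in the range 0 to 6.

Dividing 87 by 7 gives quotient 12 and remainder 3.
(6 − 3) mod 7 = 3.

3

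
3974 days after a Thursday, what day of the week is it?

3974 = 567·7 + 5, so 3974 mod 7 = 5.
Thursday + 5 days → Tuesday.

Tuesday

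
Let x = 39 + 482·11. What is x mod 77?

28

482·11 = 5302.
Dividing 5302 by 77 gives quotient 68 and remainder 66.
(39 + 66) mod 77 = 28.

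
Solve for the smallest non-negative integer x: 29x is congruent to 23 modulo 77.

29⁻¹ ≡ 8 (mod 77) because 29·8 = 232 = 3·77 + 1.
Multiplying both sides by 8: x ≡ 8·23 = 184 ≡ 30 (mod 77).

30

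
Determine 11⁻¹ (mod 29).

8

29 = 2·11 + 7
11 = 1·7 + 4
7 = 1·4 + 3
4 = 1·3 + 1
3 = 3·1 + 0
Back-substituting gives 11·8 ≡ 1 (mod 29).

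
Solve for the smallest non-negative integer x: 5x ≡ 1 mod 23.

5⁻¹ ≡ 14 (mod 23) because 5·14 = 70 = 3·23 + 1.
Multiplying both sides by 14: x ≡ 14·1 = 14 ≡ 14 (mod 23).

14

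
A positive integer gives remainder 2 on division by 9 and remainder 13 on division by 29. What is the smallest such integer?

Since 29·5 ≡ 1 (mod 9), take x = 13 + 29·((2−13)·5 mod 9) = 13 + 29·8 = 245.
Check: 245 mod 9 = 2, 245 mod 29 = 13.

245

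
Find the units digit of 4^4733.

4

Last digits of 4^n: 4, 6 (period 2).
4733 leaves remainder 1 on division by 2, so 4^4733 ends in 4.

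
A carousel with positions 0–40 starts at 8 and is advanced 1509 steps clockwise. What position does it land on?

0

1509 mod 41 = 33 (since 36·41 = 1476).
(8 + 33) mod 41 = 0.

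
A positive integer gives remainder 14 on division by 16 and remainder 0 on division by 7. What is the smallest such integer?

14

Since 7·7 ≡ 1 (mod 16), take x = 0 + 7·((14−0)·7 mod 16) = 0 + 7·2 = 14.
Check: 14 mod 16 = 14, 14 mod 7 = 0.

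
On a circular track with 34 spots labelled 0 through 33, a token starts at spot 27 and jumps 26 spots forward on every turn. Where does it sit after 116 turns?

116·26 = 3016.
3016 − 88·34 = 24, so 3016 ≡ 24 (mod 34).
(27 + 24) mod 34 = 17.

17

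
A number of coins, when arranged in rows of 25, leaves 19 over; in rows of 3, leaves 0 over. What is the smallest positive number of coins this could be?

Since 3·17 ≡ 1 (mod 25), take x = 0 + 3·((19−0)·17 mod 25) = 0 + 3·23 = 69.
Check: 69 mod 25 = 19, 69 mod 3 = 0.

69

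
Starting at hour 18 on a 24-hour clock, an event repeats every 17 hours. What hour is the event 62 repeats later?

16

62·17 = 1054.
1054 = 43·24 + 22, so 1054 mod 24 = 22.
(18 + 22) mod 24 = 16.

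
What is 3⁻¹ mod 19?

13

3·13 = 39 = 2·19 + 1, so 3⁻¹ ≡ 13 (mod 19).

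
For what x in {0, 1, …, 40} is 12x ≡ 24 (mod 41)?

2

12⁻¹ ≡ 24 (mod 41) because 12·24 = 288 = 7·41 + 1.
So x ≡ 24·24 = 576 ≡ 2 (mod 41).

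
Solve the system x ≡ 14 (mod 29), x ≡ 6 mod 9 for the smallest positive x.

159

x ≡ 6 (mod 9) gives x ∈ {6, 15, 24, 33, 42, 51, 60, 69, …}.
The first of these with x mod 29 = 14 is 159.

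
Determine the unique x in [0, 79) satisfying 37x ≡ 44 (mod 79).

14

The inverse of 37 mod 79 is 47 (since 37·47 = 1739 ≡ 1).
Multiplying both sides by 47: x ≡ 47·44 = 2068 ≡ 14 (mod 79).
Check: 37·14 = 518 = 6·79 + 44.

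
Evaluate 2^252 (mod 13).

1

Successive squares of 2 mod 13: 2^1≡2, 2^2≡4, 2^4≡3, 2^8≡9, 2^16≡3, 2^32≡9, 2^64≡3, 2^128≡9.
252 = 4 + 8 + 16 + 32 + 64 + 128, so 2^252 ≡ 3·9·3·9·3·9 ≡ 1 (mod 13).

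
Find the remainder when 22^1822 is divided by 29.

Square-and-reduce mod 29: 22^1≡22, 22^2≡20, 22^4≡23, 22^8≡7, 22^16≡20, 22^32≡23, 22^64≡7, 22^128≡20, 22^256≡23, 22^512≡7, 22^1024≡20.
Since 1822 = 2 + 4 + 8 + 16 + 256 + 512 + 1024 in binary, 22^1822 ≡ 20·23·7·20·23·7·20 ≡ 20 (mod 29).

20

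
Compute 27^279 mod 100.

63

Successive squares of 27 mod 100: 27^1≡27, 27^2≡29, 27^4≡41, 27^8≡81, 27^16≡61, 27^32≡21, 27^64≡41, 27^128≡81, 27^256≡61.
Since 279 = 1 + 2 + 4 + 16 + 256 in binary, 27^279 ≡ 27·29·41·61·61 ≡ 63 (mod 100).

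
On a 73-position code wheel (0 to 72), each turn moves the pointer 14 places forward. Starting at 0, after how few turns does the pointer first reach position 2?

21

The inverse of 14 mod 73 is 47 (since 14·47 = 658 ≡ 1).
So x ≡ 47·2 = 94 ≡ 21 (mod 73).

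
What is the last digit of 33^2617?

Last digits of 3^n: 3, 9, 7, 1 (period 4).
2617 leaves remainder 1 on division by 4, so 33^2617 ends in 3.

3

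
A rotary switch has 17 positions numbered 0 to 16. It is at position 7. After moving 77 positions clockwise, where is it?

77 − 4·17 = 9, so 77 ≡ 9 (mod 17).
(7 + 9) mod 17 = 16.

16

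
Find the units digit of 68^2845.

8

The units digit of 68^n cycles with period 4: 8, 4, 2, 6, …
2845 mod 4 = 1, so the last digit matches 8^1 = 8.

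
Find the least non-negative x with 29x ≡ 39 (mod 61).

The inverse of 29 mod 61 is 40 (since 29·40 = 1160 ≡ 1).
Multiplying both sides by 40: x ≡ 40·39 = 1560 ≡ 35 (mod 61).

35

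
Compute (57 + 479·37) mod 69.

479·37 = 17723.
Dividing 17723 by 69 gives quotient 256 and remainder 59.
(57 + 59) mod 69 = 47.

47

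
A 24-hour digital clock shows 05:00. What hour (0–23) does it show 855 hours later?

20

Dividing 855 by 24 gives quotient 35 and remainder 15.
(5 + 15) mod 24 = 20.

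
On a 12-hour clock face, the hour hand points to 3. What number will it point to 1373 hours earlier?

1373 mod 12 = 5 (since 114·12 = 1368).
3 − 5 → 10 on a 12-hour dial.

10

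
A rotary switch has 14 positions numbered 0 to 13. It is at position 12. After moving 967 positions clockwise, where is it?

13

967 − 69·14 = 1, so 967 ≡ 1 (mod 14).
(12 + 1) mod 14 = 13.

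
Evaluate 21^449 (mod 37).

Successive squares of 21 mod 37: 21^1≡21, 21^2≡34, 21^4≡9, 21^8≡7, 21^16≡12, 21^32≡33, 21^64≡16, 21^128≡34, 21^256≡9.
Since 449 = 1 + 64 + 128 + 256 in binary, 21^449 ≡ 21·16·34·9 ≡ 30 (mod 37).

30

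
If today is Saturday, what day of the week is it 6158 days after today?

Thursday

6158 = 879·7 + 5, so 6158 mod 7 = 5.
Saturday + 5 days → Thursday.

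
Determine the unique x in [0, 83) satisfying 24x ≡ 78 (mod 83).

24

The inverse of 24 mod 83 is 45 (since 24·45 = 1080 ≡ 1).
Multiplying both sides by 45: x ≡ 45·78 = 3510 ≡ 24 (mod 83).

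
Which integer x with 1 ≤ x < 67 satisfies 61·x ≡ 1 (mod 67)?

61·11 = 671 = 10·67 + 1, so 61⁻¹ ≡ 11 (mod 67).

11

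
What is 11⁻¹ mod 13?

6

11·6 = 66 = 5·13 + 1, so 11⁻¹ ≡ 6 (mod 13).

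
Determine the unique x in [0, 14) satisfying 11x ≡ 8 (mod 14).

2

11⁻¹ ≡ 9 (mod 14) because 11·9 = 99 = 7·14 + 1.
So x ≡ 9·8 = 72 ≡ 2 (mod 14).
Check: 11·2 = 22 = 1·14 + 8.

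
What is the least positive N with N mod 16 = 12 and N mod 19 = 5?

252

x ≡ 12 (mod 16) gives x ∈ {12, 28, 44, 60, 76, 92, 108, 124, …}.
The first of these with x mod 19 = 5 is 252.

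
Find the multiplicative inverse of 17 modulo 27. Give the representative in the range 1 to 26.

8

17·8 = 136 = 5·27 + 1, so 17⁻¹ ≡ 8 (mod 27).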